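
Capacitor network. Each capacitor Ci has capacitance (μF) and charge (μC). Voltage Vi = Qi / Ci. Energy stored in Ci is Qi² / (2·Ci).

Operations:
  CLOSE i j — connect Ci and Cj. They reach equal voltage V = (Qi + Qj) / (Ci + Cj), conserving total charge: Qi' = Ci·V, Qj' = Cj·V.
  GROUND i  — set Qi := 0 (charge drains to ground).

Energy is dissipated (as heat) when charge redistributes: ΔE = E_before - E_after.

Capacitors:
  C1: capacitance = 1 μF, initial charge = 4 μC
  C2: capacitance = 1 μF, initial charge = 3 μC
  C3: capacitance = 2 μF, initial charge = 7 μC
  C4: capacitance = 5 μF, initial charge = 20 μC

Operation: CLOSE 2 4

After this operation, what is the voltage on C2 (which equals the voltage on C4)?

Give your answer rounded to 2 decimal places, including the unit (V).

Initial: C1(1μF, Q=4μC, V=4.00V), C2(1μF, Q=3μC, V=3.00V), C3(2μF, Q=7μC, V=3.50V), C4(5μF, Q=20μC, V=4.00V)
Op 1: CLOSE 2-4: Q_total=23.00, C_total=6.00, V=3.83; Q2=3.83, Q4=19.17; dissipated=0.417

Answer: 3.83 V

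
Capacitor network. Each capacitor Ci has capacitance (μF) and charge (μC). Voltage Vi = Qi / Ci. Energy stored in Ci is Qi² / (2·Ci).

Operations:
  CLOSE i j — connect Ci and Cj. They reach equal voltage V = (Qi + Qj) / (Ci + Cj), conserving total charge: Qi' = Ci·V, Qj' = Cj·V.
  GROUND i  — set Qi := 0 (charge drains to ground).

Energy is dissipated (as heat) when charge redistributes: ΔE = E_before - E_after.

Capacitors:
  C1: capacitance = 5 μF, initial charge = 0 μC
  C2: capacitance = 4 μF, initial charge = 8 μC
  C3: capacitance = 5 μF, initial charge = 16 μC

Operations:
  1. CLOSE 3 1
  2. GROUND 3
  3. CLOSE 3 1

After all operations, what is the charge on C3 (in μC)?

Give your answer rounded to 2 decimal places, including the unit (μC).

Initial: C1(5μF, Q=0μC, V=0.00V), C2(4μF, Q=8μC, V=2.00V), C3(5μF, Q=16μC, V=3.20V)
Op 1: CLOSE 3-1: Q_total=16.00, C_total=10.00, V=1.60; Q3=8.00, Q1=8.00; dissipated=12.800
Op 2: GROUND 3: Q3=0; energy lost=6.400
Op 3: CLOSE 3-1: Q_total=8.00, C_total=10.00, V=0.80; Q3=4.00, Q1=4.00; dissipated=3.200
Final charges: Q1=4.00, Q2=8.00, Q3=4.00

Answer: 4.00 μC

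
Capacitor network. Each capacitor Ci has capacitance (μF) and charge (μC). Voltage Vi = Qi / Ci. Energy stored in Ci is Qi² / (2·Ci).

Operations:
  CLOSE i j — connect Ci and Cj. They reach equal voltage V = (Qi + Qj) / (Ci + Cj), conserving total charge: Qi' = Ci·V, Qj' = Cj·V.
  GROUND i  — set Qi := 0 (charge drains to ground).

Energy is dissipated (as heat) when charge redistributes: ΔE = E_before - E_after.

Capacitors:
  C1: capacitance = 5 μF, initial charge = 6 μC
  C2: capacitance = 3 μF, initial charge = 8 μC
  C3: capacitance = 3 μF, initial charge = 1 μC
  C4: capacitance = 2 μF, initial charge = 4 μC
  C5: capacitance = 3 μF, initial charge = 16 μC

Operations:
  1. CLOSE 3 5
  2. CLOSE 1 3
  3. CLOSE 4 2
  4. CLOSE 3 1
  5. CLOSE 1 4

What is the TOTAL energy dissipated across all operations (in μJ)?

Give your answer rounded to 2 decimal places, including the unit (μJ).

Answer: 21.76 μJ

Derivation:
Initial: C1(5μF, Q=6μC, V=1.20V), C2(3μF, Q=8μC, V=2.67V), C3(3μF, Q=1μC, V=0.33V), C4(2μF, Q=4μC, V=2.00V), C5(3μF, Q=16μC, V=5.33V)
Op 1: CLOSE 3-5: Q_total=17.00, C_total=6.00, V=2.83; Q3=8.50, Q5=8.50; dissipated=18.750
Op 2: CLOSE 1-3: Q_total=14.50, C_total=8.00, V=1.81; Q1=9.06, Q3=5.44; dissipated=2.501
Op 3: CLOSE 4-2: Q_total=12.00, C_total=5.00, V=2.40; Q4=4.80, Q2=7.20; dissipated=0.267
Op 4: CLOSE 3-1: Q_total=14.50, C_total=8.00, V=1.81; Q3=5.44, Q1=9.06; dissipated=0.000
Op 5: CLOSE 1-4: Q_total=13.86, C_total=7.00, V=1.98; Q1=9.90, Q4=3.96; dissipated=0.247
Total dissipated: 21.764 μJ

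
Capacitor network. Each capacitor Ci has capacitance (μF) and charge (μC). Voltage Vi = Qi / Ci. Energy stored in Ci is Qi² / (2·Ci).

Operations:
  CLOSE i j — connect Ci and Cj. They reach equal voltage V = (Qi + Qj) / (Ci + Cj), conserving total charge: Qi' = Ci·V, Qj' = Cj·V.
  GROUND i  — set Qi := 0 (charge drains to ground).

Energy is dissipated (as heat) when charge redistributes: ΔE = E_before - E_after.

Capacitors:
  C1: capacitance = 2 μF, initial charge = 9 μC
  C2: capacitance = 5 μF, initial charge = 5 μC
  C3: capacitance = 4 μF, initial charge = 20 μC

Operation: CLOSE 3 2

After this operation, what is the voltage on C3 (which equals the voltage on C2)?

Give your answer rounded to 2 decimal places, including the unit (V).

Initial: C1(2μF, Q=9μC, V=4.50V), C2(5μF, Q=5μC, V=1.00V), C3(4μF, Q=20μC, V=5.00V)
Op 1: CLOSE 3-2: Q_total=25.00, C_total=9.00, V=2.78; Q3=11.11, Q2=13.89; dissipated=17.778

Answer: 2.78 V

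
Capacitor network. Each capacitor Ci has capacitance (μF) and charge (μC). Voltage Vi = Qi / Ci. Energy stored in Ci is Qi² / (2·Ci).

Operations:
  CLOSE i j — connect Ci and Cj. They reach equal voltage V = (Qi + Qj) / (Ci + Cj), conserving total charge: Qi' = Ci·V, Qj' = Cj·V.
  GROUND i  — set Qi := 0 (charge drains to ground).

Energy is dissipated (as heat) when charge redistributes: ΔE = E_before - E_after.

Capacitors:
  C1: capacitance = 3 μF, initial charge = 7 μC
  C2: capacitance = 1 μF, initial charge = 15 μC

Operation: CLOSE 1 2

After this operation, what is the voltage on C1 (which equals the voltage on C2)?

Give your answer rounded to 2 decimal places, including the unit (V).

Initial: C1(3μF, Q=7μC, V=2.33V), C2(1μF, Q=15μC, V=15.00V)
Op 1: CLOSE 1-2: Q_total=22.00, C_total=4.00, V=5.50; Q1=16.50, Q2=5.50; dissipated=60.167

Answer: 5.50 V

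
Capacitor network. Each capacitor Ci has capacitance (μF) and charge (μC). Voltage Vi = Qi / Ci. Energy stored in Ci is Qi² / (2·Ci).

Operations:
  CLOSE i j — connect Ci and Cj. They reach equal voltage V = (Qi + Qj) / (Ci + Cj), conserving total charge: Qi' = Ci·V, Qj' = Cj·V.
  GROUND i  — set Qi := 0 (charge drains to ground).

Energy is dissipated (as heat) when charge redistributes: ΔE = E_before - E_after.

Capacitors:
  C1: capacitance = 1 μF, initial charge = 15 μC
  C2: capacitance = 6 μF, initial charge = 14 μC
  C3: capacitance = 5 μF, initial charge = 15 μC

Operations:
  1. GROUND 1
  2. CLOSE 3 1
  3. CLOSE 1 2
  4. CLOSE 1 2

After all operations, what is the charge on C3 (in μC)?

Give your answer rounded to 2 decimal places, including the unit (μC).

Answer: 12.50 μC

Derivation:
Initial: C1(1μF, Q=15μC, V=15.00V), C2(6μF, Q=14μC, V=2.33V), C3(5μF, Q=15μC, V=3.00V)
Op 1: GROUND 1: Q1=0; energy lost=112.500
Op 2: CLOSE 3-1: Q_total=15.00, C_total=6.00, V=2.50; Q3=12.50, Q1=2.50; dissipated=3.750
Op 3: CLOSE 1-2: Q_total=16.50, C_total=7.00, V=2.36; Q1=2.36, Q2=14.14; dissipated=0.012
Op 4: CLOSE 1-2: Q_total=16.50, C_total=7.00, V=2.36; Q1=2.36, Q2=14.14; dissipated=0.000
Final charges: Q1=2.36, Q2=14.14, Q3=12.50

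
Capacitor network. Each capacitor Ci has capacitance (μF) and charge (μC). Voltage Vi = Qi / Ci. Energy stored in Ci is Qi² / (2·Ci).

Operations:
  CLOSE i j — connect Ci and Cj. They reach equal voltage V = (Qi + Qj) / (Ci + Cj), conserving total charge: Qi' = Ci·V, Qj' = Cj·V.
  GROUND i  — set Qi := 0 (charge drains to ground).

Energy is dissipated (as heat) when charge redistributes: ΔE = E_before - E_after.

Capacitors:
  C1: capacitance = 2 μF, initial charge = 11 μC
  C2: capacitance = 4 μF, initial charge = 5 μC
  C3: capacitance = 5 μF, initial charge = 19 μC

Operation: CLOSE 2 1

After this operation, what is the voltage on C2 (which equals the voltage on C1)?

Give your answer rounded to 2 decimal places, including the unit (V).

Initial: C1(2μF, Q=11μC, V=5.50V), C2(4μF, Q=5μC, V=1.25V), C3(5μF, Q=19μC, V=3.80V)
Op 1: CLOSE 2-1: Q_total=16.00, C_total=6.00, V=2.67; Q2=10.67, Q1=5.33; dissipated=12.042

Answer: 2.67 V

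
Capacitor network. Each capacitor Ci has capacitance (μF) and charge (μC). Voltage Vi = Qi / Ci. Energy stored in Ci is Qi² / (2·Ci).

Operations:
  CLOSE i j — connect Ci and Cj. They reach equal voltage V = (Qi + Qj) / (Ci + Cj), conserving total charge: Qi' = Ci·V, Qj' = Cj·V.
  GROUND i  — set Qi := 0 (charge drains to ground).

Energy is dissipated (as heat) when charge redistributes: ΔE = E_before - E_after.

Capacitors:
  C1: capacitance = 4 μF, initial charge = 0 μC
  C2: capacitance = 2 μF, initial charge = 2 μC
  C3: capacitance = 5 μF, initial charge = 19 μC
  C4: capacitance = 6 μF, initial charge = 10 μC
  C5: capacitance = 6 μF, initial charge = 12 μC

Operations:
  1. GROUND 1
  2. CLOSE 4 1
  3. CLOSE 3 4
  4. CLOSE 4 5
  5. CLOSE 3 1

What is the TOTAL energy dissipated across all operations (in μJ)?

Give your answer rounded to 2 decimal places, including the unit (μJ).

Answer: 15.94 μJ

Derivation:
Initial: C1(4μF, Q=0μC, V=0.00V), C2(2μF, Q=2μC, V=1.00V), C3(5μF, Q=19μC, V=3.80V), C4(6μF, Q=10μC, V=1.67V), C5(6μF, Q=12μC, V=2.00V)
Op 1: GROUND 1: Q1=0; energy lost=0.000
Op 2: CLOSE 4-1: Q_total=10.00, C_total=10.00, V=1.00; Q4=6.00, Q1=4.00; dissipated=3.333
Op 3: CLOSE 3-4: Q_total=25.00, C_total=11.00, V=2.27; Q3=11.36, Q4=13.64; dissipated=10.691
Op 4: CLOSE 4-5: Q_total=25.64, C_total=12.00, V=2.14; Q4=12.82, Q5=12.82; dissipated=0.112
Op 5: CLOSE 3-1: Q_total=15.36, C_total=9.00, V=1.71; Q3=8.54, Q1=6.83; dissipated=1.800
Total dissipated: 15.936 μJ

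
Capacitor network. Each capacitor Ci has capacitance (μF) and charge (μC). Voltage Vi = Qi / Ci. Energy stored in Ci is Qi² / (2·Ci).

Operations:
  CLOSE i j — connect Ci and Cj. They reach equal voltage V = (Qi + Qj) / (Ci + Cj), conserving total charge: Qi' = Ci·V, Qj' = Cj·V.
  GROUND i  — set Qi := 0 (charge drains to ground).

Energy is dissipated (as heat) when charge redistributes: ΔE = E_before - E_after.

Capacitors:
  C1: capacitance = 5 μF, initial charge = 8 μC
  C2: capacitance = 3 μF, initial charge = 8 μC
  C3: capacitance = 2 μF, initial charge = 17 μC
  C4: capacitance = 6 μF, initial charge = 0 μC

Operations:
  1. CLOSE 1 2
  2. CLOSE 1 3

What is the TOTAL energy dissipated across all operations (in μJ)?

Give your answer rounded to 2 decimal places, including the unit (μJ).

Initial: C1(5μF, Q=8μC, V=1.60V), C2(3μF, Q=8μC, V=2.67V), C3(2μF, Q=17μC, V=8.50V), C4(6μF, Q=0μC, V=0.00V)
Op 1: CLOSE 1-2: Q_total=16.00, C_total=8.00, V=2.00; Q1=10.00, Q2=6.00; dissipated=1.067
Op 2: CLOSE 1-3: Q_total=27.00, C_total=7.00, V=3.86; Q1=19.29, Q3=7.71; dissipated=30.179
Total dissipated: 31.245 μJ

Answer: 31.25 μJ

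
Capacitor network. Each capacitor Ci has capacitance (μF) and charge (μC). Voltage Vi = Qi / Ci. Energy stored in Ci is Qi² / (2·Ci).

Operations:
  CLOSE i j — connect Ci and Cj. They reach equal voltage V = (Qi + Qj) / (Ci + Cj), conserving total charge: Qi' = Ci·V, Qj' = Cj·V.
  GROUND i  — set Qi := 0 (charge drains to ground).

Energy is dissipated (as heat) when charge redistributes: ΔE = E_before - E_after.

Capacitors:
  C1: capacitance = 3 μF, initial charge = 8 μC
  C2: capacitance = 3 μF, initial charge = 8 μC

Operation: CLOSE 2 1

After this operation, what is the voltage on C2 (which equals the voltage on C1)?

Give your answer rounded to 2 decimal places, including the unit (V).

Answer: 2.67 V

Derivation:
Initial: C1(3μF, Q=8μC, V=2.67V), C2(3μF, Q=8μC, V=2.67V)
Op 1: CLOSE 2-1: Q_total=16.00, C_total=6.00, V=2.67; Q2=8.00, Q1=8.00; dissipated=0.000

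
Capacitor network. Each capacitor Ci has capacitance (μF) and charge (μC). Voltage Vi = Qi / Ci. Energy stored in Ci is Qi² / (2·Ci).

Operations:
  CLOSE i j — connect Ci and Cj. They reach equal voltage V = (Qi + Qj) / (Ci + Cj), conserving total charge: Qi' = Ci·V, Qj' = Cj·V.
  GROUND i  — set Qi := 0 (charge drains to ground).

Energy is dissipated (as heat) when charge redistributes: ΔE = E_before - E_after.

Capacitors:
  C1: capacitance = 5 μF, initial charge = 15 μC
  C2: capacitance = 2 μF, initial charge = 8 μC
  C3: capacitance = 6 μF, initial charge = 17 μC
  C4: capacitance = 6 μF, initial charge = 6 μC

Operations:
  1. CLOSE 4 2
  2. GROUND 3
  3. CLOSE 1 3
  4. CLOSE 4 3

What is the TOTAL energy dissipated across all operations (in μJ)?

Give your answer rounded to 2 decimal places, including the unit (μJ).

Answer: 43.33 μJ

Derivation:
Initial: C1(5μF, Q=15μC, V=3.00V), C2(2μF, Q=8μC, V=4.00V), C3(6μF, Q=17μC, V=2.83V), C4(6μF, Q=6μC, V=1.00V)
Op 1: CLOSE 4-2: Q_total=14.00, C_total=8.00, V=1.75; Q4=10.50, Q2=3.50; dissipated=6.750
Op 2: GROUND 3: Q3=0; energy lost=24.083
Op 3: CLOSE 1-3: Q_total=15.00, C_total=11.00, V=1.36; Q1=6.82, Q3=8.18; dissipated=12.273
Op 4: CLOSE 4-3: Q_total=18.68, C_total=12.00, V=1.56; Q4=9.34, Q3=9.34; dissipated=0.224
Total dissipated: 43.330 μJ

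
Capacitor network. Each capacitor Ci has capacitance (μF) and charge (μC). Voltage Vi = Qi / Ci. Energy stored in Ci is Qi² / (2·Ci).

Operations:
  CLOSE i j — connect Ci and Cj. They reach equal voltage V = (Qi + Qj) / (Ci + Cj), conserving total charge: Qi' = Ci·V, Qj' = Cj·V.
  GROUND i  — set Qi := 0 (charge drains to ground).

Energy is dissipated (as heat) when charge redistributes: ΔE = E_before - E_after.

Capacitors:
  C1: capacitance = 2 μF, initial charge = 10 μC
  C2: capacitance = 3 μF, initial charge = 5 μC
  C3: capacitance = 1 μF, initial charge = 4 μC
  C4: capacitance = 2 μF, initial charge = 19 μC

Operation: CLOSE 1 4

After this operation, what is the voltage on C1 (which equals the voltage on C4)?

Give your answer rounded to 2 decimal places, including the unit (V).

Answer: 7.25 V

Derivation:
Initial: C1(2μF, Q=10μC, V=5.00V), C2(3μF, Q=5μC, V=1.67V), C3(1μF, Q=4μC, V=4.00V), C4(2μF, Q=19μC, V=9.50V)
Op 1: CLOSE 1-4: Q_total=29.00, C_total=4.00, V=7.25; Q1=14.50, Q4=14.50; dissipated=10.125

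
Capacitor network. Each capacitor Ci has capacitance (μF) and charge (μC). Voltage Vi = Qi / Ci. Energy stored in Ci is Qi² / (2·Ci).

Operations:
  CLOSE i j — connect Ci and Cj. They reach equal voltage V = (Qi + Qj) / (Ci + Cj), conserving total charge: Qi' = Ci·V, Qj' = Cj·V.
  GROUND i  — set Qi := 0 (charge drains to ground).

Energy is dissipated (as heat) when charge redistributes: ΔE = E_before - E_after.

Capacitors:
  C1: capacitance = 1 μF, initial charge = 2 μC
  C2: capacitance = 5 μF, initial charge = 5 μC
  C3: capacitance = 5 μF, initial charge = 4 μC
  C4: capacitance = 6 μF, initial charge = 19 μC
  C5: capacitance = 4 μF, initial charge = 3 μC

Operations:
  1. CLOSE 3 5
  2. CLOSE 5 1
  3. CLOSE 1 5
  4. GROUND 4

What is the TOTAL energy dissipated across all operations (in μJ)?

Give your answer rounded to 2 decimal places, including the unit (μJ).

Initial: C1(1μF, Q=2μC, V=2.00V), C2(5μF, Q=5μC, V=1.00V), C3(5μF, Q=4μC, V=0.80V), C4(6μF, Q=19μC, V=3.17V), C5(4μF, Q=3μC, V=0.75V)
Op 1: CLOSE 3-5: Q_total=7.00, C_total=9.00, V=0.78; Q3=3.89, Q5=3.11; dissipated=0.003
Op 2: CLOSE 5-1: Q_total=5.11, C_total=5.00, V=1.02; Q5=4.09, Q1=1.02; dissipated=0.598
Op 3: CLOSE 1-5: Q_total=5.11, C_total=5.00, V=1.02; Q1=1.02, Q5=4.09; dissipated=0.000
Op 4: GROUND 4: Q4=0; energy lost=30.083
Total dissipated: 30.684 μJ

Answer: 30.68 μJ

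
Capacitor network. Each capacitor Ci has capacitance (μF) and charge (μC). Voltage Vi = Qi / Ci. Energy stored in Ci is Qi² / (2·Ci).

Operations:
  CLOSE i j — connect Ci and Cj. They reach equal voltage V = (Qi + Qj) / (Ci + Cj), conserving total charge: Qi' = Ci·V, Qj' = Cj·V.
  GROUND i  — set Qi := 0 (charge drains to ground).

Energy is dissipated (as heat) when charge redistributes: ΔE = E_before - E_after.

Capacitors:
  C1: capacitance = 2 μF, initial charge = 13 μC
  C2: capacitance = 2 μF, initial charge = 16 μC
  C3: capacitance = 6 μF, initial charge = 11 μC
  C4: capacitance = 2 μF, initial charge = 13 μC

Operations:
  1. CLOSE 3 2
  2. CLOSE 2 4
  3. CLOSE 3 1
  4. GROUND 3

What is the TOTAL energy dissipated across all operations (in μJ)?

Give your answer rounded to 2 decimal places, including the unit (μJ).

Initial: C1(2μF, Q=13μC, V=6.50V), C2(2μF, Q=16μC, V=8.00V), C3(6μF, Q=11μC, V=1.83V), C4(2μF, Q=13μC, V=6.50V)
Op 1: CLOSE 3-2: Q_total=27.00, C_total=8.00, V=3.38; Q3=20.25, Q2=6.75; dissipated=28.521
Op 2: CLOSE 2-4: Q_total=19.75, C_total=4.00, V=4.94; Q2=9.88, Q4=9.88; dissipated=4.883
Op 3: CLOSE 3-1: Q_total=33.25, C_total=8.00, V=4.16; Q3=24.94, Q1=8.31; dissipated=7.324
Op 4: GROUND 3: Q3=0; energy lost=51.823
Total dissipated: 92.551 μJ

Answer: 92.55 μJ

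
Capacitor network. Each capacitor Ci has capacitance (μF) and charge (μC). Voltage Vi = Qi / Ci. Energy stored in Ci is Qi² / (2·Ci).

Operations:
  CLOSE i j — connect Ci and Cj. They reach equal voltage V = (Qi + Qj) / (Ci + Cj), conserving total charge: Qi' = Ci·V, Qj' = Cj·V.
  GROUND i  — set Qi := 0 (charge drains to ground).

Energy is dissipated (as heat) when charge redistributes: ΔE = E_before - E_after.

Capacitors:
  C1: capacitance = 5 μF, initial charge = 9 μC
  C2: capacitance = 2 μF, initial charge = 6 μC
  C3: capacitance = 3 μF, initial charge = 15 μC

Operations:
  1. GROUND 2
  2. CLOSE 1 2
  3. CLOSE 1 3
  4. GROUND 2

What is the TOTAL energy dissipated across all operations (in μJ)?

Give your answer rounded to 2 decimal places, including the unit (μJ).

Initial: C1(5μF, Q=9μC, V=1.80V), C2(2μF, Q=6μC, V=3.00V), C3(3μF, Q=15μC, V=5.00V)
Op 1: GROUND 2: Q2=0; energy lost=9.000
Op 2: CLOSE 1-2: Q_total=9.00, C_total=7.00, V=1.29; Q1=6.43, Q2=2.57; dissipated=2.314
Op 3: CLOSE 1-3: Q_total=21.43, C_total=8.00, V=2.68; Q1=13.39, Q3=8.04; dissipated=12.934
Op 4: GROUND 2: Q2=0; energy lost=1.653
Total dissipated: 25.901 μJ

Answer: 25.90 μJ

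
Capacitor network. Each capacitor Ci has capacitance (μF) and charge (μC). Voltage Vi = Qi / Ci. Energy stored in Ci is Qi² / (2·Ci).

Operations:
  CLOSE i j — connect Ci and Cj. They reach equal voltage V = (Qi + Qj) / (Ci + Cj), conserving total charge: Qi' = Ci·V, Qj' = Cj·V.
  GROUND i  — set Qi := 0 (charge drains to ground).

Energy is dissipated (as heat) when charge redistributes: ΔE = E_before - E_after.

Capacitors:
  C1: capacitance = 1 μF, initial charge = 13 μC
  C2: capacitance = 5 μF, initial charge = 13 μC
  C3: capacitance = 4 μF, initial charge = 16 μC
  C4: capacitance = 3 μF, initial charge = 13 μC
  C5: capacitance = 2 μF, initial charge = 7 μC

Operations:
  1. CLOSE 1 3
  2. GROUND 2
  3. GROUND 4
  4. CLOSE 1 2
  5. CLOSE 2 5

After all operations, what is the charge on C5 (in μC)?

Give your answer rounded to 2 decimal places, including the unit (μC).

Answer: 3.38 μC

Derivation:
Initial: C1(1μF, Q=13μC, V=13.00V), C2(5μF, Q=13μC, V=2.60V), C3(4μF, Q=16μC, V=4.00V), C4(3μF, Q=13μC, V=4.33V), C5(2μF, Q=7μC, V=3.50V)
Op 1: CLOSE 1-3: Q_total=29.00, C_total=5.00, V=5.80; Q1=5.80, Q3=23.20; dissipated=32.400
Op 2: GROUND 2: Q2=0; energy lost=16.900
Op 3: GROUND 4: Q4=0; energy lost=28.167
Op 4: CLOSE 1-2: Q_total=5.80, C_total=6.00, V=0.97; Q1=0.97, Q2=4.83; dissipated=14.017
Op 5: CLOSE 2-5: Q_total=11.83, C_total=7.00, V=1.69; Q2=8.45, Q5=3.38; dissipated=4.584
Final charges: Q1=0.97, Q2=8.45, Q3=23.20, Q4=0.00, Q5=3.38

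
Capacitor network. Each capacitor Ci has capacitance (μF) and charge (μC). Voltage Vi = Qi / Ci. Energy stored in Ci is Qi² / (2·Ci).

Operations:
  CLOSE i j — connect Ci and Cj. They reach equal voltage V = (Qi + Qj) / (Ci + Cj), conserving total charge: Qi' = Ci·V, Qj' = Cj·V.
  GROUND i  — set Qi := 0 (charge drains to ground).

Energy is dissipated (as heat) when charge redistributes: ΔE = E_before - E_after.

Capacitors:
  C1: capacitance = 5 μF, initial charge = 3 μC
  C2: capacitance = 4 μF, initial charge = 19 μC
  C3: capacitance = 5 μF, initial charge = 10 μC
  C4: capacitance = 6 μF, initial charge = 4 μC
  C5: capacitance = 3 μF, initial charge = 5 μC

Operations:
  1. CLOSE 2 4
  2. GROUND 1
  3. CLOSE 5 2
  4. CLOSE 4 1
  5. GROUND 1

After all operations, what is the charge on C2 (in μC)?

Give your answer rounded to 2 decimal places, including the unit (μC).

Answer: 8.11 μC

Derivation:
Initial: C1(5μF, Q=3μC, V=0.60V), C2(4μF, Q=19μC, V=4.75V), C3(5μF, Q=10μC, V=2.00V), C4(6μF, Q=4μC, V=0.67V), C5(3μF, Q=5μC, V=1.67V)
Op 1: CLOSE 2-4: Q_total=23.00, C_total=10.00, V=2.30; Q2=9.20, Q4=13.80; dissipated=20.008
Op 2: GROUND 1: Q1=0; energy lost=0.900
Op 3: CLOSE 5-2: Q_total=14.20, C_total=7.00, V=2.03; Q5=6.09, Q2=8.11; dissipated=0.344
Op 4: CLOSE 4-1: Q_total=13.80, C_total=11.00, V=1.25; Q4=7.53, Q1=6.27; dissipated=7.214
Op 5: GROUND 1: Q1=0; energy lost=3.935
Final charges: Q1=0.00, Q2=8.11, Q3=10.00, Q4=7.53, Q5=6.09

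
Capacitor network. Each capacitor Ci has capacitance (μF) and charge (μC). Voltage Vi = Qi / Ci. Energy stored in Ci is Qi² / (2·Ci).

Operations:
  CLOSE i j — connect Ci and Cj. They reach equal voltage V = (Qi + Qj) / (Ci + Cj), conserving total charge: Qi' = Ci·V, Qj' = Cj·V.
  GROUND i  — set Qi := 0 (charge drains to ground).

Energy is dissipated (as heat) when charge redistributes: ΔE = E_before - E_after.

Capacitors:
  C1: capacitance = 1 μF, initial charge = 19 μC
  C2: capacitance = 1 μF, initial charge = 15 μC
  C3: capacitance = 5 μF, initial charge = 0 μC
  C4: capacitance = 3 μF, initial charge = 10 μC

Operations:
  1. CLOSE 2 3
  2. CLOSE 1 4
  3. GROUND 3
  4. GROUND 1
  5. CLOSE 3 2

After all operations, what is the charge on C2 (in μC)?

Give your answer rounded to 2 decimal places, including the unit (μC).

Answer: 0.42 μC

Derivation:
Initial: C1(1μF, Q=19μC, V=19.00V), C2(1μF, Q=15μC, V=15.00V), C3(5μF, Q=0μC, V=0.00V), C4(3μF, Q=10μC, V=3.33V)
Op 1: CLOSE 2-3: Q_total=15.00, C_total=6.00, V=2.50; Q2=2.50, Q3=12.50; dissipated=93.750
Op 2: CLOSE 1-4: Q_total=29.00, C_total=4.00, V=7.25; Q1=7.25, Q4=21.75; dissipated=92.042
Op 3: GROUND 3: Q3=0; energy lost=15.625
Op 4: GROUND 1: Q1=0; energy lost=26.281
Op 5: CLOSE 3-2: Q_total=2.50, C_total=6.00, V=0.42; Q3=2.08, Q2=0.42; dissipated=2.604
Final charges: Q1=0.00, Q2=0.42, Q3=2.08, Q4=21.75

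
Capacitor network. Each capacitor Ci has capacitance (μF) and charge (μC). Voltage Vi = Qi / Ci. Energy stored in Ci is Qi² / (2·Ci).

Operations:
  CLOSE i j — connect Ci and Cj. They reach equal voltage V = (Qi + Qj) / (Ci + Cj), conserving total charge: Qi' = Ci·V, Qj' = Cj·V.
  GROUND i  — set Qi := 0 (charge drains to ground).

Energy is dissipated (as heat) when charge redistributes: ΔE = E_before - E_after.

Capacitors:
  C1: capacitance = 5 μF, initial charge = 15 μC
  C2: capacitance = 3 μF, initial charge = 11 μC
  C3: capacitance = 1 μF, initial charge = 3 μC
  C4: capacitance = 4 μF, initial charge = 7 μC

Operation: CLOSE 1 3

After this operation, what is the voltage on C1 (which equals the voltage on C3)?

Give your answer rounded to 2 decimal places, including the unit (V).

Answer: 3.00 V

Derivation:
Initial: C1(5μF, Q=15μC, V=3.00V), C2(3μF, Q=11μC, V=3.67V), C3(1μF, Q=3μC, V=3.00V), C4(4μF, Q=7μC, V=1.75V)
Op 1: CLOSE 1-3: Q_total=18.00, C_total=6.00, V=3.00; Q1=15.00, Q3=3.00; dissipated=0.000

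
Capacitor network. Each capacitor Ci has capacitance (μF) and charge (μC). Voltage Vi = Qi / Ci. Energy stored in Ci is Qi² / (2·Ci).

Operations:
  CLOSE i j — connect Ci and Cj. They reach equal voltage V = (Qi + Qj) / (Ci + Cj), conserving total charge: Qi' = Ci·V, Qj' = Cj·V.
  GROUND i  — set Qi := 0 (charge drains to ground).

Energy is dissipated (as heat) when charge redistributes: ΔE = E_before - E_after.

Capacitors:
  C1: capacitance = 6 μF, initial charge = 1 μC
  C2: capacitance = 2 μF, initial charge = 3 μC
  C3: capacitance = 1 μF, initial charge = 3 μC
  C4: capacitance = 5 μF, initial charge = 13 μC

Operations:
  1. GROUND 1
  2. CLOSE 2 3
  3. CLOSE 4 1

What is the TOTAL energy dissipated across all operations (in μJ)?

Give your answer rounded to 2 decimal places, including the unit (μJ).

Initial: C1(6μF, Q=1μC, V=0.17V), C2(2μF, Q=3μC, V=1.50V), C3(1μF, Q=3μC, V=3.00V), C4(5μF, Q=13μC, V=2.60V)
Op 1: GROUND 1: Q1=0; energy lost=0.083
Op 2: CLOSE 2-3: Q_total=6.00, C_total=3.00, V=2.00; Q2=4.00, Q3=2.00; dissipated=0.750
Op 3: CLOSE 4-1: Q_total=13.00, C_total=11.00, V=1.18; Q4=5.91, Q1=7.09; dissipated=9.218
Total dissipated: 10.052 μJ

Answer: 10.05 μJ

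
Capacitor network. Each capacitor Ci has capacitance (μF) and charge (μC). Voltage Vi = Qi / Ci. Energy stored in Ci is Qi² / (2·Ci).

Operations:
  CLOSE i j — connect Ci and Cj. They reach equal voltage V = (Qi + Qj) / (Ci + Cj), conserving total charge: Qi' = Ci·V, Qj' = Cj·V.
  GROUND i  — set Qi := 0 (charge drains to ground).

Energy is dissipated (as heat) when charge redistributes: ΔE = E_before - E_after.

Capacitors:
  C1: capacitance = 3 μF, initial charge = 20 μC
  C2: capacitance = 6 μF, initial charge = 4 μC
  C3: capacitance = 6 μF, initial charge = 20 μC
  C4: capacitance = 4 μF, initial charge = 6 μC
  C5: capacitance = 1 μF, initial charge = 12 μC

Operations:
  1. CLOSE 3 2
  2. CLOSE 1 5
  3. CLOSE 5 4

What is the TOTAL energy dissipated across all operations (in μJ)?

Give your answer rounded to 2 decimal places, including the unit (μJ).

Initial: C1(3μF, Q=20μC, V=6.67V), C2(6μF, Q=4μC, V=0.67V), C3(6μF, Q=20μC, V=3.33V), C4(4μF, Q=6μC, V=1.50V), C5(1μF, Q=12μC, V=12.00V)
Op 1: CLOSE 3-2: Q_total=24.00, C_total=12.00, V=2.00; Q3=12.00, Q2=12.00; dissipated=10.667
Op 2: CLOSE 1-5: Q_total=32.00, C_total=4.00, V=8.00; Q1=24.00, Q5=8.00; dissipated=10.667
Op 3: CLOSE 5-4: Q_total=14.00, C_total=5.00, V=2.80; Q5=2.80, Q4=11.20; dissipated=16.900
Total dissipated: 38.233 μJ

Answer: 38.23 μJ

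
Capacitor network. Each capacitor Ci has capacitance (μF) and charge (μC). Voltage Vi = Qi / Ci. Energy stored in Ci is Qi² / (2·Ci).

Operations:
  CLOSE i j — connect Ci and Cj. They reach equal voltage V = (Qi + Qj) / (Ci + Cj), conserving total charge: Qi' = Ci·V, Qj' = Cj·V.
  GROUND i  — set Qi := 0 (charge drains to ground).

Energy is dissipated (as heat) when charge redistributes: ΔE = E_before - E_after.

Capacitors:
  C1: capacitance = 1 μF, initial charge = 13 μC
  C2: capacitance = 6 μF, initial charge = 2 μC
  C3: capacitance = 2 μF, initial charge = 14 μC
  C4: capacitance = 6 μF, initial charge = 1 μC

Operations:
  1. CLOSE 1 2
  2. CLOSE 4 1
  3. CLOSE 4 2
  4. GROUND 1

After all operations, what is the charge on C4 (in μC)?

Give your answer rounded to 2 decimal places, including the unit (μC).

Initial: C1(1μF, Q=13μC, V=13.00V), C2(6μF, Q=2μC, V=0.33V), C3(2μF, Q=14μC, V=7.00V), C4(6μF, Q=1μC, V=0.17V)
Op 1: CLOSE 1-2: Q_total=15.00, C_total=7.00, V=2.14; Q1=2.14, Q2=12.86; dissipated=68.762
Op 2: CLOSE 4-1: Q_total=3.14, C_total=7.00, V=0.45; Q4=2.69, Q1=0.45; dissipated=1.674
Op 3: CLOSE 4-2: Q_total=15.55, C_total=12.00, V=1.30; Q4=7.78, Q2=7.78; dissipated=4.304
Op 4: GROUND 1: Q1=0; energy lost=0.101
Final charges: Q1=0.00, Q2=7.78, Q3=14.00, Q4=7.78

Answer: 7.78 μC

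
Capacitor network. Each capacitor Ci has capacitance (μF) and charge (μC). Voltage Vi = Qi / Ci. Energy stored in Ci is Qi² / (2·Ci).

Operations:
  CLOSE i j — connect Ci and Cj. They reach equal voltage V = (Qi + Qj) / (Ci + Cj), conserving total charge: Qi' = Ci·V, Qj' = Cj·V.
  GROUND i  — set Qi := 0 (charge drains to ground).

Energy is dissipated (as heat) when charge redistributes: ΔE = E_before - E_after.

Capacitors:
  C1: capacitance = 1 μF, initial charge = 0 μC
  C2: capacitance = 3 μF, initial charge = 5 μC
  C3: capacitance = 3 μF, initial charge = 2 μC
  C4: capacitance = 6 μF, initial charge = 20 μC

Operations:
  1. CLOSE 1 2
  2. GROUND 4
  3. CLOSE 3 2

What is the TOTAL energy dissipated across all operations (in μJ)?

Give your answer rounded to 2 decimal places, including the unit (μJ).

Answer: 34.63 μJ

Derivation:
Initial: C1(1μF, Q=0μC, V=0.00V), C2(3μF, Q=5μC, V=1.67V), C3(3μF, Q=2μC, V=0.67V), C4(6μF, Q=20μC, V=3.33V)
Op 1: CLOSE 1-2: Q_total=5.00, C_total=4.00, V=1.25; Q1=1.25, Q2=3.75; dissipated=1.042
Op 2: GROUND 4: Q4=0; energy lost=33.333
Op 3: CLOSE 3-2: Q_total=5.75, C_total=6.00, V=0.96; Q3=2.88, Q2=2.88; dissipated=0.255
Total dissipated: 34.630 μJ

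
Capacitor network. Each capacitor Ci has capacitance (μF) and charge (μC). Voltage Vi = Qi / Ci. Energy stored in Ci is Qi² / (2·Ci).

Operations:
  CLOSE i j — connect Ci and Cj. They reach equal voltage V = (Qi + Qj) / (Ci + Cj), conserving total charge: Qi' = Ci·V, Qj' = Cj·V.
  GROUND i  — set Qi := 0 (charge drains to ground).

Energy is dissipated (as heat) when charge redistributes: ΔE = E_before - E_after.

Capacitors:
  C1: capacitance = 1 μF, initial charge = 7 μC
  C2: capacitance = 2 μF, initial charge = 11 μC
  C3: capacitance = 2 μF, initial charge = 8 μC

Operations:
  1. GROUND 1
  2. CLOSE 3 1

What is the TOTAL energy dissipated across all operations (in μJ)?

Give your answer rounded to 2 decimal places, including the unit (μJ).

Initial: C1(1μF, Q=7μC, V=7.00V), C2(2μF, Q=11μC, V=5.50V), C3(2μF, Q=8μC, V=4.00V)
Op 1: GROUND 1: Q1=0; energy lost=24.500
Op 2: CLOSE 3-1: Q_total=8.00, C_total=3.00, V=2.67; Q3=5.33, Q1=2.67; dissipated=5.333
Total dissipated: 29.833 μJ

Answer: 29.83 μJ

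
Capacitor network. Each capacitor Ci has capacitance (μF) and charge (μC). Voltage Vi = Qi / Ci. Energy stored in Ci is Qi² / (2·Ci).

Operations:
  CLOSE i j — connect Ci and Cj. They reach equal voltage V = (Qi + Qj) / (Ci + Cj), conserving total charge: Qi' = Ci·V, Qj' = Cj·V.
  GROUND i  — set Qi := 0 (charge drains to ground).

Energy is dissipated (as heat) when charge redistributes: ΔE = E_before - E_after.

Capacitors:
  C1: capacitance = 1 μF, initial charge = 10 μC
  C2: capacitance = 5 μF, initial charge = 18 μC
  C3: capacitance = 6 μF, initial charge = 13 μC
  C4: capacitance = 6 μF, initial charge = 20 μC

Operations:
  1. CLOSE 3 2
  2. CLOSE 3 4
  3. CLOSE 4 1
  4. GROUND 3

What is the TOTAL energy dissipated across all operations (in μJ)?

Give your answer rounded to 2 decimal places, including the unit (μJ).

Answer: 52.13 μJ

Derivation:
Initial: C1(1μF, Q=10μC, V=10.00V), C2(5μF, Q=18μC, V=3.60V), C3(6μF, Q=13μC, V=2.17V), C4(6μF, Q=20μC, V=3.33V)
Op 1: CLOSE 3-2: Q_total=31.00, C_total=11.00, V=2.82; Q3=16.91, Q2=14.09; dissipated=2.802
Op 2: CLOSE 3-4: Q_total=36.91, C_total=12.00, V=3.08; Q3=18.45, Q4=18.45; dissipated=0.398
Op 3: CLOSE 4-1: Q_total=28.45, C_total=7.00, V=4.06; Q4=24.39, Q1=4.06; dissipated=20.548
Op 4: GROUND 3: Q3=0; energy lost=28.381
Total dissipated: 52.128 μJ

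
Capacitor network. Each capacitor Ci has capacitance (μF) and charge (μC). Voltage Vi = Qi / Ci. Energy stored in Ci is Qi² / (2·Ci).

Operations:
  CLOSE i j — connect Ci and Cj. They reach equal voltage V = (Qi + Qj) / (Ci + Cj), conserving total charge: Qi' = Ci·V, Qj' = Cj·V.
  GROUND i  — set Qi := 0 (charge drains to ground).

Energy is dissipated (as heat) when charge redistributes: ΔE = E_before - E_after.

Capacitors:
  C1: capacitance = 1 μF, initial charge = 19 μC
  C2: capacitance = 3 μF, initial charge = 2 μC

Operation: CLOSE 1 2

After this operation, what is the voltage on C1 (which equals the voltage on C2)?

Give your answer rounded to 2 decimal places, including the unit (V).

Initial: C1(1μF, Q=19μC, V=19.00V), C2(3μF, Q=2μC, V=0.67V)
Op 1: CLOSE 1-2: Q_total=21.00, C_total=4.00, V=5.25; Q1=5.25, Q2=15.75; dissipated=126.042

Answer: 5.25 V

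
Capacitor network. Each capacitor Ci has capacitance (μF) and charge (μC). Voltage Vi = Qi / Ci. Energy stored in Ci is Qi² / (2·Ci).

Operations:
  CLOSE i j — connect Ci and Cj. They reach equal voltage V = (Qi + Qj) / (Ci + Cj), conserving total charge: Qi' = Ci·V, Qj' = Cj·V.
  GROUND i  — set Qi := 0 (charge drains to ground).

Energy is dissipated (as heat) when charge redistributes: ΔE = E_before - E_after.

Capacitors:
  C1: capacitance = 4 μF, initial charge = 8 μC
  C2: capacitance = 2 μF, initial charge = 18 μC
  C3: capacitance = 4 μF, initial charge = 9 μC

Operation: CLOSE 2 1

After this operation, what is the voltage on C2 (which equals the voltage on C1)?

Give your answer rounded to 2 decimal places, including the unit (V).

Answer: 4.33 V

Derivation:
Initial: C1(4μF, Q=8μC, V=2.00V), C2(2μF, Q=18μC, V=9.00V), C3(4μF, Q=9μC, V=2.25V)
Op 1: CLOSE 2-1: Q_total=26.00, C_total=6.00, V=4.33; Q2=8.67, Q1=17.33; dissipated=32.667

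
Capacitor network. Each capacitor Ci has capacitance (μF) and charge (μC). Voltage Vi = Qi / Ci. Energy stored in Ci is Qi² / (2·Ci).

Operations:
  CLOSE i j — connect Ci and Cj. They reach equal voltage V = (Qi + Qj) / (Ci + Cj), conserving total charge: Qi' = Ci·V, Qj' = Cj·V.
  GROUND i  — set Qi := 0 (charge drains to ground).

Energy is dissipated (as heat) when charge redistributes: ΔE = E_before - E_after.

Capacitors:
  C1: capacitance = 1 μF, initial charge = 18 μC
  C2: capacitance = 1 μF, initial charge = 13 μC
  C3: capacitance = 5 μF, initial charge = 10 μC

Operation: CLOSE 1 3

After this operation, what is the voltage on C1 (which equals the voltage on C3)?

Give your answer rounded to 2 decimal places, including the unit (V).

Answer: 4.67 V

Derivation:
Initial: C1(1μF, Q=18μC, V=18.00V), C2(1μF, Q=13μC, V=13.00V), C3(5μF, Q=10μC, V=2.00V)
Op 1: CLOSE 1-3: Q_total=28.00, C_total=6.00, V=4.67; Q1=4.67, Q3=23.33; dissipated=106.667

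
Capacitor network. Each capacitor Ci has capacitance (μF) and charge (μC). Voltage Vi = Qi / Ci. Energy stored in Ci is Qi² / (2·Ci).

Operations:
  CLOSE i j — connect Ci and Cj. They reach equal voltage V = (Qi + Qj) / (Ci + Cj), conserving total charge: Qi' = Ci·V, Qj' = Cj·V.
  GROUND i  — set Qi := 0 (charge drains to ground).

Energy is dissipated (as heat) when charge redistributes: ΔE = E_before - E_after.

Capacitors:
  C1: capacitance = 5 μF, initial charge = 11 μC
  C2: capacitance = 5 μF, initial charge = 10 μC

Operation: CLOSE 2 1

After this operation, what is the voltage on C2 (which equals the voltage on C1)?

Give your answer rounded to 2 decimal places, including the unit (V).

Initial: C1(5μF, Q=11μC, V=2.20V), C2(5μF, Q=10μC, V=2.00V)
Op 1: CLOSE 2-1: Q_total=21.00, C_total=10.00, V=2.10; Q2=10.50, Q1=10.50; dissipated=0.050

Answer: 2.10 V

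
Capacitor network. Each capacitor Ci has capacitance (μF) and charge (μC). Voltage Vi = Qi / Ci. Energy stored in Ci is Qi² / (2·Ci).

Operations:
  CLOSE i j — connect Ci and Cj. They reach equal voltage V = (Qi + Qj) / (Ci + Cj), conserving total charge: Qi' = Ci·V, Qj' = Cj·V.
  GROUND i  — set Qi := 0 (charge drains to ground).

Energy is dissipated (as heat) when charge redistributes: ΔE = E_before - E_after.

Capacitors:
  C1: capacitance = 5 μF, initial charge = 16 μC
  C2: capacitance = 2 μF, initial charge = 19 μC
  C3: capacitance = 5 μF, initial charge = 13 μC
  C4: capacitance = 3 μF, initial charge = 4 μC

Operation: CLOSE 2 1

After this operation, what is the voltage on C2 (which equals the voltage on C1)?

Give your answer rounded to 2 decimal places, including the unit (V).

Answer: 5.00 V

Derivation:
Initial: C1(5μF, Q=16μC, V=3.20V), C2(2μF, Q=19μC, V=9.50V), C3(5μF, Q=13μC, V=2.60V), C4(3μF, Q=4μC, V=1.33V)
Op 1: CLOSE 2-1: Q_total=35.00, C_total=7.00, V=5.00; Q2=10.00, Q1=25.00; dissipated=28.350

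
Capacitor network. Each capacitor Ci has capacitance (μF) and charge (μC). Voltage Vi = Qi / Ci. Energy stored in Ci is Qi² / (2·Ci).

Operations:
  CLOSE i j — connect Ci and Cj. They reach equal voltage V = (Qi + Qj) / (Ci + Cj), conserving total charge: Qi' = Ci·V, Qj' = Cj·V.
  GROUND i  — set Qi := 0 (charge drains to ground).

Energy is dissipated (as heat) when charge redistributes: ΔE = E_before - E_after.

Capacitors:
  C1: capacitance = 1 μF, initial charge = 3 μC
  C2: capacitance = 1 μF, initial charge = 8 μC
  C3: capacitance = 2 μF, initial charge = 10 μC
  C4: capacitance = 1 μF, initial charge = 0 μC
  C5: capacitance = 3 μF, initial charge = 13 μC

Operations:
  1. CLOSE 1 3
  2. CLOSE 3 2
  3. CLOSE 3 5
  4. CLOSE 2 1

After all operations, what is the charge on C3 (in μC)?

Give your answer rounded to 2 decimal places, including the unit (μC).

Answer: 9.64 μC

Derivation:
Initial: C1(1μF, Q=3μC, V=3.00V), C2(1μF, Q=8μC, V=8.00V), C3(2μF, Q=10μC, V=5.00V), C4(1μF, Q=0μC, V=0.00V), C5(3μF, Q=13μC, V=4.33V)
Op 1: CLOSE 1-3: Q_total=13.00, C_total=3.00, V=4.33; Q1=4.33, Q3=8.67; dissipated=1.333
Op 2: CLOSE 3-2: Q_total=16.67, C_total=3.00, V=5.56; Q3=11.11, Q2=5.56; dissipated=4.481
Op 3: CLOSE 3-5: Q_total=24.11, C_total=5.00, V=4.82; Q3=9.64, Q5=14.47; dissipated=0.896
Op 4: CLOSE 2-1: Q_total=9.89, C_total=2.00, V=4.94; Q2=4.94, Q1=4.94; dissipated=0.373
Final charges: Q1=4.94, Q2=4.94, Q3=9.64, Q4=0.00, Q5=14.47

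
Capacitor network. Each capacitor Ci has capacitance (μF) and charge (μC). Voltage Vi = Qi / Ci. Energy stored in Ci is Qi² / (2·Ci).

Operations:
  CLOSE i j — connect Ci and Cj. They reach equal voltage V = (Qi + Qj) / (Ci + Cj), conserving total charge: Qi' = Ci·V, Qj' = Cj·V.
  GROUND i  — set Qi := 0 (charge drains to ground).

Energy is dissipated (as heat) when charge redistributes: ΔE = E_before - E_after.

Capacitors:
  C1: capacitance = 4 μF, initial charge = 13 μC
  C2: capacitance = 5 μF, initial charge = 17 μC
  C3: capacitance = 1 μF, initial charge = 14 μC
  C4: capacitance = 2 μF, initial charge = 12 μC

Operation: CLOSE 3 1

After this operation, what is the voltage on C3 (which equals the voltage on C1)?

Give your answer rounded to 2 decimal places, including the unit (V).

Answer: 5.40 V

Derivation:
Initial: C1(4μF, Q=13μC, V=3.25V), C2(5μF, Q=17μC, V=3.40V), C3(1μF, Q=14μC, V=14.00V), C4(2μF, Q=12μC, V=6.00V)
Op 1: CLOSE 3-1: Q_total=27.00, C_total=5.00, V=5.40; Q3=5.40, Q1=21.60; dissipated=46.225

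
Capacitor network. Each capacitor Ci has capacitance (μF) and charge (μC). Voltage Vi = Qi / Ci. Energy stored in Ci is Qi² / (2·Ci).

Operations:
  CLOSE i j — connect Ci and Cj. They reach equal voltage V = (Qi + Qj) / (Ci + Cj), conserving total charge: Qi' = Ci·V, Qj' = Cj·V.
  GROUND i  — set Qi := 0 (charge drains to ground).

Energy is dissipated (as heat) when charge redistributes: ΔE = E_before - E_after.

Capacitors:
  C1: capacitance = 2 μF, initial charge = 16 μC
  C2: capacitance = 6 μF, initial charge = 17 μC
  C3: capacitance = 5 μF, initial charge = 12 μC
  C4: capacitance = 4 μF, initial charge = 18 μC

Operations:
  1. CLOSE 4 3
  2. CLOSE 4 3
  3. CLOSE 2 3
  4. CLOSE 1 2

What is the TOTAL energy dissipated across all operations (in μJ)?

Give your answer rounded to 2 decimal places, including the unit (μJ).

Answer: 23.54 μJ

Derivation:
Initial: C1(2μF, Q=16μC, V=8.00V), C2(6μF, Q=17μC, V=2.83V), C3(5μF, Q=12μC, V=2.40V), C4(4μF, Q=18μC, V=4.50V)
Op 1: CLOSE 4-3: Q_total=30.00, C_total=9.00, V=3.33; Q4=13.33, Q3=16.67; dissipated=4.900
Op 2: CLOSE 4-3: Q_total=30.00, C_total=9.00, V=3.33; Q4=13.33, Q3=16.67; dissipated=0.000
Op 3: CLOSE 2-3: Q_total=33.67, C_total=11.00, V=3.06; Q2=18.36, Q3=15.30; dissipated=0.341
Op 4: CLOSE 1-2: Q_total=34.36, C_total=8.00, V=4.30; Q1=8.59, Q2=25.77; dissipated=18.298
Total dissipated: 23.539 μJ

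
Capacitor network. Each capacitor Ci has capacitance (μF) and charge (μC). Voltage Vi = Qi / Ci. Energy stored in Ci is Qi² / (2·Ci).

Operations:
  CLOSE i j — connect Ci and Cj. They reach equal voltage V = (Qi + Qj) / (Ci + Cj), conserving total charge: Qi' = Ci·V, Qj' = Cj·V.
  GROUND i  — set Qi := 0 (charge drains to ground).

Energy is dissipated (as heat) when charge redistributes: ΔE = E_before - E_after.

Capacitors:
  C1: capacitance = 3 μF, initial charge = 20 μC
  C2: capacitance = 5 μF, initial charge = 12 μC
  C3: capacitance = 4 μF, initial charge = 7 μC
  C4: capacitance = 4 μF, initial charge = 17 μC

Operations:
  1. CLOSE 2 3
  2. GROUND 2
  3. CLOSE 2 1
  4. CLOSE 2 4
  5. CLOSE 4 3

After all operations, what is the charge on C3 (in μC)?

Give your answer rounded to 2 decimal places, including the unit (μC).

Initial: C1(3μF, Q=20μC, V=6.67V), C2(5μF, Q=12μC, V=2.40V), C3(4μF, Q=7μC, V=1.75V), C4(4μF, Q=17μC, V=4.25V)
Op 1: CLOSE 2-3: Q_total=19.00, C_total=9.00, V=2.11; Q2=10.56, Q3=8.44; dissipated=0.469
Op 2: GROUND 2: Q2=0; energy lost=11.142
Op 3: CLOSE 2-1: Q_total=20.00, C_total=8.00, V=2.50; Q2=12.50, Q1=7.50; dissipated=41.667
Op 4: CLOSE 2-4: Q_total=29.50, C_total=9.00, V=3.28; Q2=16.39, Q4=13.11; dissipated=3.403
Op 5: CLOSE 4-3: Q_total=21.56, C_total=8.00, V=2.69; Q4=10.78, Q3=10.78; dissipated=1.361
Final charges: Q1=7.50, Q2=16.39, Q3=10.78, Q4=10.78

Answer: 10.78 μC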